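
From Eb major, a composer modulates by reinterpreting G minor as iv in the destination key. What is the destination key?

The numeral iv denotes a minor triad on scale degree 4. With G on degree 4, the tonic of the new key is D.
Degree 4 carries a minor triad in minor keys, so the destination is D minor.
Check: the diatonic triads of D minor (natural minor) are Dm (i), Edim (ii°), F (III), Gm (iv), Am (v), Bb (VI), C (VII) — G minor is indeed iv.

D minor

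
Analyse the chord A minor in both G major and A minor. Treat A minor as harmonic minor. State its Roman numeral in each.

ii in G major; i in A minor

The scale of G major is G A B C D E F#; A is degree 2, and the triad built there (A-C-E) is minor, so it is ii.
The scale of A minor (harmonic minor) is A B C D E F G#; A is degree 1, and the triad built there (A-C-E) is minor, so it is i.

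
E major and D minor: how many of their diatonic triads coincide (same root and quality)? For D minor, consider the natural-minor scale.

Diatonic triads of E major: E (I), F#m (ii), G#m (iii), A (IV), B (V), C#m (vi), D#dim (vii°).
Diatonic triads of D minor (natural minor): Dm (i), Edim (ii°), F (III), Gm (iv), Am (v), Bb (VI), C (VII).
No triad has the same root and quality in both keys.

0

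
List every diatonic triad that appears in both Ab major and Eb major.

Triads in Ab major: Ab (I), Bbm (ii), Cm (iii), Db (IV), Eb (V), Fm (vi), Gdim (vii°).
Triads in Eb major: Eb (I), Fm (ii), Gm (iii), Ab (IV), Bb (V), Cm (vi), Ddim (vii°).
Shared triads with their functions: Ab (I in Ab major, IV in Eb major); Cm (iii in Ab major, vi in Eb major); Eb (V in Ab major, I in Eb major); Fm (vi in Ab major, ii in Eb major).

Ab, Cm, Eb, Fm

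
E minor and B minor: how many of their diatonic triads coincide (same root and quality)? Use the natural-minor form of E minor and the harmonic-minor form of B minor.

3

Diatonic triads of E minor (natural minor): Em (i), F#dim (ii°), G (III), Am (iv), Bm (v), C (VI), D (VII).
Diatonic triads of B minor (harmonic minor): Bm (i), C#dim (ii°), Daug (III+), Em (iv), F# (V), G (VI), A#dim (vii°).
Matching root and quality in both lists: Em, G, Bm.
That gives 3 common triads.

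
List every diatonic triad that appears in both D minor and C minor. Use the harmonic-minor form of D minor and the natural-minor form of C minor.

Triads in D minor (harmonic minor): Dm (i), Edim (ii°), Faug (III+), Gm (iv), A (V), Bb (VI), C#dim (vii°).
Triads in C minor (natural minor): Cm (i), Ddim (ii°), Eb (III), Fm (iv), Gm (v), Ab (VI), Bb (VII).
Shared triads with their functions: Gm (iv in D minor, v in C minor); Bb (VI in D minor, VII in C minor).

Gm, Bb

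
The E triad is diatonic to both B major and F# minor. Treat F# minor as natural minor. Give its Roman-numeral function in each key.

The scale of B major is B C# D# E F# G# A#; E is degree 4, and the triad built there (E-G#-B) is major, so it is IV.
The scale of F# minor (natural minor) is F# G# A B C# D E; E is degree 7, and the triad built there (E-G#-B) is major, so it is VII.

IV in B major; VII in F# minor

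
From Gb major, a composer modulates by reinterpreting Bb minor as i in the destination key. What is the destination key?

The numeral i denotes a minor triad on scale degree 1. With Bb on degree 1, the tonic of the new key is Bb.
Degree 1 carries a minor triad in minor keys, so the destination is Bb minor.
Check: the diatonic triads of Bb minor (natural minor) are Bbm (i), Cdim (ii°), Db (III), Ebm (iv), Fm (v), Gb (VI), Ab (VII) — Bb minor is indeed i.

Bb minor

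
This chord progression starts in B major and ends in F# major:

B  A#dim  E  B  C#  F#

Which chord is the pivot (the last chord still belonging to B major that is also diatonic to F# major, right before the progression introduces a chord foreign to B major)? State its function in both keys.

B — I in B major, IV in F# major

Chords diatonic to B major: B, C#m, D#m, E, F#, G#m, A#dim.
Reading the progression, the first chord not in that set is C#, so the modulation leaves B major there.
The chord immediately before C# is B, which is diatonic to both keys: I in B major and IV in F# major.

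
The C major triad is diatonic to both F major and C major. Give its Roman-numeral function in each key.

The scale of F major is F G A Bb C D E; C is degree 5, and the triad built there (C-E-G) is major, so it is V.
The scale of C major is C D E F G A B; C is degree 1, and the triad built there (C-E-G) is major, so it is I.

V in F major; I in C major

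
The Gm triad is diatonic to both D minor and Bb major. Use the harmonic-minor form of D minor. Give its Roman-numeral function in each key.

iv in D minor; vi in Bb major

The scale of D minor (harmonic minor) is D E F G A Bb C#; G is degree 4, and the triad built there (G-Bb-D) is minor, so it is iv.
The scale of Bb major is Bb C D Eb F G A; G is degree 6, and the triad built there (G-Bb-D) is minor, so it is vi.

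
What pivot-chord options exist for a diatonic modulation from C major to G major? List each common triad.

C, Em, G, Am

Triads in C major: C (I), Dm (ii), Em (iii), F (IV), G (V), Am (vi), Bdim (vii°).
Triads in G major: G (I), Am (ii), Bm (iii), C (IV), D (V), Em (vi), F♯dim (vii°).
Shared triads with their functions: C (I in C major, IV in G major); Em (iii in C major, vi in G major); G (V in C major, I in G major); Am (vi in C major, ii in G major).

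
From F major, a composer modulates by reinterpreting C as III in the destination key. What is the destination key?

A minor

The numeral III denotes a major triad on scale degree 3. With C on degree 3, the tonic of the new key is A.
Degree 3 carries a major triad in natural-minor keys, so the destination is A minor.
Check: the diatonic triads of A minor (natural minor) are Am (i), Bdim (ii°), C (III), Dm (iv), Em (v), F (VI), G (VII) — C is indeed III.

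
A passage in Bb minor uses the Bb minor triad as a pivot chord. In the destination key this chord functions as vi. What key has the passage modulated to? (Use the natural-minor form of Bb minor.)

Db major

The numeral vi denotes a minor triad on scale degree 6. With Bb on degree 6, the tonic of the new key is Db.
Degree 6 carries a minor triad in major keys, so the destination is Db major.
Check: the diatonic triads of Db major are Db (I), Ebm (ii), Fm (iii), Gb (IV), Ab (V), Bbm (vi), Cdim (vii°) — Bb minor is indeed vi.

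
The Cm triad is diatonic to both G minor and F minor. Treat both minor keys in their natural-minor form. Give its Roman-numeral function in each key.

iv in G minor; v in F minor

The scale of G minor (natural minor) is G A Bb C D Eb F; C is degree 4, and the triad built there (C-Eb-G) is minor, so it is iv.
The scale of F minor (natural minor) is F G Ab Bb C Db Eb; C is degree 5, and the triad built there (C-Eb-G) is minor, so it is v.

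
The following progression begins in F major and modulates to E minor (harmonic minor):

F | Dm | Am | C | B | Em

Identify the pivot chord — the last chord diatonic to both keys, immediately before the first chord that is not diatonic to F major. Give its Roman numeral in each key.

C — V in F major, VI in E minor

Chords diatonic to F major: F, Gm, Am, Bb, C, Dm, Edim.
Reading the progression, the first chord not in that set is B, so the modulation leaves F major there.
The chord immediately before B is C, which is diatonic to both keys: V in F major and VI in E minor.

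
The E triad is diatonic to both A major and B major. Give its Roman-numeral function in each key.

The scale of A major is A B C# D E F# G#; E is degree 5, and the triad built there (E-G#-B) is major, so it is V.
The scale of B major is B C# D# E F# G# A#; E is degree 4, and the triad built there (E-G#-B) is major, so it is IV.

V in A major; IV in B major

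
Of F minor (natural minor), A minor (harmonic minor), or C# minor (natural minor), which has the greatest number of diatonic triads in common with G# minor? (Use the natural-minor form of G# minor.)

Triads of G# minor (natural minor): G#m (i), A#dim (ii°), B (III), C#m (iv), D#m (v), E (VI), F# (VII).
F minor (natural minor) shares 0: none.
A minor (harmonic minor) shares 1: E.
C# minor (natural minor) shares 4: G#m, B, C#m, E.
The most common triads (4) are shared with C# minor.

C# minor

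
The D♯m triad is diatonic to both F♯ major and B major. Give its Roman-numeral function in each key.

The scale of F♯ major is F♯ G♯ A♯ B C♯ D♯ E♯; D♯ is degree 6, and the triad built there (D♯-F♯-A♯) is minor, so it is vi.
The scale of B major is B C♯ D♯ E F♯ G♯ A♯; D♯ is degree 3, and the triad built there (D♯-F♯-A♯) is minor, so it is iii.

vi in F♯ major; iii in B major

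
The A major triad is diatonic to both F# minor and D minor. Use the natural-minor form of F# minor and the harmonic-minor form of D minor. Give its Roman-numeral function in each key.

The scale of F# minor (natural minor) is F# G# A B C# D E; A is degree 3, and the triad built there (A-C#-E) is major, so it is III.
The scale of D minor (harmonic minor) is D E F G A Bb C#; A is degree 5, and the triad built there (A-C#-E) is major, so it is V.

III in F# minor; V in D minor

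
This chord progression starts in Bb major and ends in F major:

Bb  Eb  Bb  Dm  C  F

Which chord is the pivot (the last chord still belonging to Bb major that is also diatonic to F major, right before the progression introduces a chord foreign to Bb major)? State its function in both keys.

Chords diatonic to Bb major: Bb, Cm, Dm, Eb, F, Gm, Adim.
Reading the progression, the first chord not in that set is C, so the modulation leaves Bb major there.
The chord immediately before C is Dm, which is diatonic to both keys: iii in Bb major and vi in F major.

Dm — iii in Bb major, vi in F major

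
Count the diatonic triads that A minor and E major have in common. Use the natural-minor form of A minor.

Diatonic triads of A minor (natural minor): Am (i), Bdim (ii°), C (III), Dm (iv), Em (v), F (VI), G (VII).
Diatonic triads of E major: E (I), F#m (ii), G#m (iii), A (IV), B (V), C#m (vi), D#dim (vii°).
No triad has the same root and quality in both keys.

0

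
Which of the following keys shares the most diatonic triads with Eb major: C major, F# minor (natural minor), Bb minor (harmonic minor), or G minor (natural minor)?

G minor

Triads of Eb major: Eb (I), Fm (ii), Gm (iii), Ab (IV), Bb (V), Cm (vi), Ddim (vii°).
C major shares 0: none.
F# minor (natural minor) shares 0: none.
Bb minor (harmonic minor) shares 0: none.
G minor (natural minor) shares 4: Eb, Gm, Bb, Cm.
The most common triads (4) are shared with G minor.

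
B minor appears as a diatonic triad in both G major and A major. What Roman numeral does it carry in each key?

The scale of G major is G A B C D E F♯; B is degree 3, and the triad built there (B-D-F♯) is minor, so it is iii.
The scale of A major is A B C♯ D E F♯ G♯; B is degree 2, and the triad built there (B-D-F♯) is minor, so it is ii.

iii in G major; ii in A major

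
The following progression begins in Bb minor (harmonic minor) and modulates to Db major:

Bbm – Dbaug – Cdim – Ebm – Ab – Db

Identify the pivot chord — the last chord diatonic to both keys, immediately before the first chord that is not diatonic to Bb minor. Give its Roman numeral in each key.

Ebm — iv in Bb minor, ii in Db major

Chords diatonic to Bb minor: Bbm, Cdim, Dbaug, Ebm, F, Gb, Adim.
Reading the progression, the first chord not in that set is Ab, so the modulation leaves Bb minor there.
The chord immediately before Ab is Ebm, which is diatonic to both keys: iv in Bb minor and ii in Db major.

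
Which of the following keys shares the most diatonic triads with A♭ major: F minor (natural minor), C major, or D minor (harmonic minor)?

F minor

Triads of A♭ major: A♭ major (I), B♭ minor (ii), C minor (iii), D♭ major (IV), E♭ major (V), F minor (vi), G diminished (vii°).
F minor (natural minor) shares 7: A♭, B♭m, Cm, D♭, E♭, Fm, Gdim.
C major shares 0: none.
D minor (harmonic minor) shares 0: none.
The most common triads (7) are shared with F minor.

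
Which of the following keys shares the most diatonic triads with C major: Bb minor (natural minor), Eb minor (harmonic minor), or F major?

F major

Triads of C major: C major (I), D minor (ii), E minor (iii), F major (IV), G major (V), A minor (vi), B diminished (vii°).
Bb minor (natural minor) shares 0: none.
Eb minor (harmonic minor) shares 0: none.
F major shares 4: C, Dm, F, Am.
The most common triads (4) are shared with F major.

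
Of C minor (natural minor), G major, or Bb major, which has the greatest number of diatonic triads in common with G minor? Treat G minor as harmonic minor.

Bb major

Triads of G minor (harmonic minor): Gm (i), Adim (ii°), Bbaug (III+), Cm (iv), D (V), Eb (VI), F#dim (vii°).
C minor (natural minor) shares 3: Gm, Cm, Eb.
G major shares 2: D, F#dim.
Bb major shares 4: Gm, Adim, Cm, Eb.
The most common triads (4) are shared with Bb major.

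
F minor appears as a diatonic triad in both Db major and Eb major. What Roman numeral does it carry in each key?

iii in Db major; ii in Eb major

The scale of Db major is Db Eb F Gb Ab Bb C; F is degree 3, and the triad built there (F-Ab-C) is minor, so it is iii.
The scale of Eb major is Eb F G Ab Bb C D; F is degree 2, and the triad built there (F-Ab-C) is minor, so it is ii.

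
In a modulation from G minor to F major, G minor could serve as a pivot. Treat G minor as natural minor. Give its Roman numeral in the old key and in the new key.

The scale of G minor (natural minor) is G A Bb C D Eb F; G is degree 1, and the triad built there (G-Bb-D) is minor, so it is i.
The scale of F major is F G A Bb C D E; G is degree 2, and the triad built there (G-Bb-D) is minor, so it is ii.

i in G minor; ii in F major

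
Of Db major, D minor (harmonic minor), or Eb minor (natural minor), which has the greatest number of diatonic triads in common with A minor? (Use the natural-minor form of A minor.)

Triads of A minor (natural minor): Am (i), Bdim (ii°), C (III), Dm (iv), Em (v), F (VI), G (VII).
Db major shares 0: none.
D minor (harmonic minor) shares 1: Dm.
Eb minor (natural minor) shares 0: none.
The most common triads (1) are shared with D minor.

D minor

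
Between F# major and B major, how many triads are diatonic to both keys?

Diatonic triads of F# major: F# (I), G#m (ii), A#m (iii), B (IV), C# (V), D#m (vi), E#dim (vii°).
Diatonic triads of B major: B (I), C#m (ii), D#m (iii), E (IV), F# (V), G#m (vi), A#dim (vii°).
Matching root and quality in both lists: F#, G#m, B, D#m.
That gives 4 common triads.

4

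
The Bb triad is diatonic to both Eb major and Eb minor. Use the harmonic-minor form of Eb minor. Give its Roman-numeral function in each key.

V in Eb major; V in Eb minor

The scale of Eb major is Eb F G Ab Bb C D; Bb is degree 5, and the triad built there (Bb-D-F) is major, so it is V.
The scale of Eb minor (harmonic minor) is Eb F Gb Ab Bb Cb D; Bb is degree 5, and the triad built there (Bb-D-F) is major, so it is V.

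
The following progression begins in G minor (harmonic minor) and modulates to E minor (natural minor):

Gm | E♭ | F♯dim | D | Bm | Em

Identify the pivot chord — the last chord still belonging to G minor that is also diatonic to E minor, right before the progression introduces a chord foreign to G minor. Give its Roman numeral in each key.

Chords diatonic to G minor: Gm, Adim, B♭aug, Cm, D, E♭, F♯dim.
Reading the progression, the first chord not in that set is Bm, so the modulation leaves G minor there.
The chord immediately before Bm is D, which is diatonic to both keys: V in G minor and VII in E minor.

D — V in G minor, VII in E minor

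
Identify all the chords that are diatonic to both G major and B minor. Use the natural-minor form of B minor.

G, Bm, D, Em

Triads in G major: G (I), Am (ii), Bm (iii), C (IV), D (V), Em (vi), F#dim (vii°).
Triads in B minor (natural minor): Bm (i), C#dim (ii°), D (III), Em (iv), F#m (v), G (VI), A (VII).
Shared triads with their functions: G (I in G major, VI in B minor); Bm (iii in G major, i in B minor); D (V in G major, III in B minor); Em (vi in G major, iv in B minor).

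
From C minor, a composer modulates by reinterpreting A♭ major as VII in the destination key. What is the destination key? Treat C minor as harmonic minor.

B♭ minor

The numeral VII denotes a major triad on scale degree 7. With A♭ on degree 7, the tonic of the new key is B♭.
Degree 7 carries a major triad in natural-minor keys, so the destination is B♭ minor.
Check: the diatonic triads of B♭ minor (natural minor) are B♭m (i), Cdim (ii°), D♭ (III), E♭m (iv), Fm (v), G♭ (VI), A♭ (VII) — A♭ major is indeed VII.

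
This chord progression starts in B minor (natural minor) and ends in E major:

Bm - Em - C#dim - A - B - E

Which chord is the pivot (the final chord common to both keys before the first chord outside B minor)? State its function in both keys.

Chords diatonic to B minor: Bm, C#dim, D, Em, F#m, G, A.
Reading the progression, the first chord not in that set is B, so the modulation leaves B minor there.
The chord immediately before B is A, which is diatonic to both keys: VII in B minor and IV in E major.

A — VII in B minor, IV in E major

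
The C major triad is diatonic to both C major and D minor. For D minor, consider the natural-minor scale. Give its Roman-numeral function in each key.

The scale of C major is C D E F G A B; C is degree 1, and the triad built there (C-E-G) is major, so it is I.
The scale of D minor (natural minor) is D E F G A Bb C; C is degree 7, and the triad built there (C-E-G) is major, so it is VII.

I in C major; VII in D minor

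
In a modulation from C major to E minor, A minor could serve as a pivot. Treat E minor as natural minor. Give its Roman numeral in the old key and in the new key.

The scale of C major is C D E F G A B; A is degree 6, and the triad built there (A-C-E) is minor, so it is vi.
The scale of E minor (natural minor) is E F♯ G A B C D; A is degree 4, and the triad built there (A-C-E) is minor, so it is iv.

vi in C major; iv in E minor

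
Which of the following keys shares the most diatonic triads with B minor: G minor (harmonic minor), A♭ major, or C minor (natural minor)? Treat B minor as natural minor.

Triads of B minor (natural minor): B minor (i), C♯ diminished (ii°), D major (III), E minor (iv), F♯ minor (v), G major (VI), A major (VII).
G minor (harmonic minor) shares 1: D.
A♭ major shares 0: none.
C minor (natural minor) shares 0: none.
The most common triads (1) are shared with G minor.

G minor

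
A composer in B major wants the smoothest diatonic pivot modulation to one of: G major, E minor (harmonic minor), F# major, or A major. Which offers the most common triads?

Triads of B major: B (I), C#m (ii), D#m (iii), E (IV), F# (V), G#m (vi), A#dim (vii°).
G major shares 0: none.
E minor (harmonic minor) shares 1: B.
F# major shares 4: B, D#m, F#, G#m.
A major shares 2: C#m, E.
The most common triads (4) are shared with F# major.

F# major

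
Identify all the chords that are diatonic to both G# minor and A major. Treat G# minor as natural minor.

Triads in G# minor (natural minor): G#m (i), A#dim (ii°), B (III), C#m (iv), D#m (v), E (VI), F# (VII).
Triads in A major: A (I), Bm (ii), C#m (iii), D (IV), E (V), F#m (vi), G#dim (vii°).
Shared triads with their functions: C#m (iv in G# minor, iii in A major); E (VI in G# minor, V in A major).

C#m, E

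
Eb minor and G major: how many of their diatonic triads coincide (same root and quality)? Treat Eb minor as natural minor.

0

Diatonic triads of Eb minor (natural minor): Eb minor (i), F diminished (ii°), Gb major (III), Ab minor (iv), Bb minor (v), Cb major (VI), Db major (VII).
Diatonic triads of G major: G major (I), A minor (ii), B minor (iii), C major (IV), D major (V), E minor (vi), F# diminished (vii°).
No triad has the same root and quality in both keys.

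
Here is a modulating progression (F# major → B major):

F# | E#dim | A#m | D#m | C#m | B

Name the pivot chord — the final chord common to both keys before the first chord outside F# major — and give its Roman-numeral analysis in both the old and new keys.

D#m — vi in F# major, iii in B major

Chords diatonic to F# major: F#, G#m, A#m, B, C#, D#m, E#dim.
Reading the progression, the first chord not in that set is C#m, so the modulation leaves F# major there.
The chord immediately before C#m is D#m, which is diatonic to both keys: vi in F# major and iii in B major.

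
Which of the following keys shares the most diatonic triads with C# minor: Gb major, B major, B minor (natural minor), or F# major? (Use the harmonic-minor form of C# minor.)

Triads of C# minor (harmonic minor): C#m (i), D#dim (ii°), Eaug (III+), F#m (iv), G# (V), A (VI), B#dim (vii°).
Gb major shares 0: none.
B major shares 1: C#m.
B minor (natural minor) shares 2: F#m, A.
F# major shares 0: none.
The most common triads (2) are shared with B minor.

B minor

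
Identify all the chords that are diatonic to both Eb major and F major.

Gm, Bb

Triads in Eb major: Eb major (I), F minor (ii), G minor (iii), Ab major (IV), Bb major (V), C minor (vi), D diminished (vii°).
Triads in F major: F major (I), G minor (ii), A minor (iii), Bb major (IV), C major (V), D minor (vi), E diminished (vii°).
Shared triads with their functions: G minor (iii in Eb major, ii in F major); Bb major (V in Eb major, IV in F major).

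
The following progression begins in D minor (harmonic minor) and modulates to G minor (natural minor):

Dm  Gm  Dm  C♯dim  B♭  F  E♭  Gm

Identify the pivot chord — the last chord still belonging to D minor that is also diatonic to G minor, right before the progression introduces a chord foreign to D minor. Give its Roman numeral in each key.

B♭ — VI in D minor, III in G minor

Chords diatonic to D minor: Dm, Edim, Faug, Gm, A, B♭, C♯dim.
Reading the progression, the first chord not in that set is F, so the modulation leaves D minor there.
The chord immediately before F is B♭, which is diatonic to both keys: VI in D minor and III in G minor.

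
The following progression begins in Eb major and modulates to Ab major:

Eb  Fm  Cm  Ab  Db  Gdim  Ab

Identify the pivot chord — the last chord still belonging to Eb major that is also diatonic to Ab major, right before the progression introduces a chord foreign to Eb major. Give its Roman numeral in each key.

Chords diatonic to Eb major: Eb, Fm, Gm, Ab, Bb, Cm, Ddim.
Reading the progression, the first chord not in that set is Db, so the modulation leaves Eb major there.
The chord immediately before Db is Ab, which is diatonic to both keys: IV in Eb major and I in Ab major.

Ab — IV in Eb major, I in Ab major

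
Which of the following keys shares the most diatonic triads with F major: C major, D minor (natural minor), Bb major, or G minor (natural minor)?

D minor

Triads of F major: F (I), Gm (ii), Am (iii), Bb (IV), C (V), Dm (vi), Edim (vii°).
C major shares 4: F, Am, C, Dm.
D minor (natural minor) shares 7: F, Gm, Am, Bb, C, Dm, Edim.
Bb major shares 4: F, Gm, Bb, Dm.
G minor (natural minor) shares 4: F, Gm, Bb, Dm.
The most common triads (7) are shared with D minor.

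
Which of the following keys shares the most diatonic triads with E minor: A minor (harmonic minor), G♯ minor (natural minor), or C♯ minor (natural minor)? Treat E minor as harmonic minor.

Triads of E minor (harmonic minor): Em (i), F♯dim (ii°), Gaug (III+), Am (iv), B (V), C (VI), D♯dim (vii°).
A minor (harmonic minor) shares 1: Am.
G♯ minor (natural minor) shares 1: B.
C♯ minor (natural minor) shares 2: B, D♯dim.
The most common triads (2) are shared with C♯ minor.

C♯ minor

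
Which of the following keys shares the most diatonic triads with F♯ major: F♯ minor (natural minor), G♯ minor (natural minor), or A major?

Triads of F♯ major: F♯ major (I), G♯ minor (ii), A♯ minor (iii), B major (IV), C♯ major (V), D♯ minor (vi), E♯ diminished (vii°).
F♯ minor (natural minor) shares 0: none.
G♯ minor (natural minor) shares 4: F♯, G♯m, B, D♯m.
A major shares 0: none.
The most common triads (4) are shared with G♯ minor.

G♯ minor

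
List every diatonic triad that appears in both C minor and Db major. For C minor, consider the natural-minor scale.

Fm, Ab

Triads in C minor (natural minor): C minor (i), D diminished (ii°), Eb major (III), F minor (iv), G minor (v), Ab major (VI), Bb major (VII).
Triads in Db major: Db major (I), Eb minor (ii), F minor (iii), Gb major (IV), Ab major (V), Bb minor (vi), C diminished (vii°).
Shared triads with their functions: F minor (iv in C minor, iii in Db major); Ab major (VI in C minor, V in Db major).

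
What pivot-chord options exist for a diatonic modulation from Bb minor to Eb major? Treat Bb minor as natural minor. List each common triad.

Triads in Bb minor (natural minor): Bbm (i), Cdim (ii°), Db (III), Ebm (iv), Fm (v), Gb (VI), Ab (VII).
Triads in Eb major: Eb (I), Fm (ii), Gm (iii), Ab (IV), Bb (V), Cm (vi), Ddim (vii°).
Shared triads with their functions: Fm (v in Bb minor, ii in Eb major); Ab (VII in Bb minor, IV in Eb major).

Fm, Ab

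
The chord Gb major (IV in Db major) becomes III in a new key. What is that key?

Eb minor

The numeral III denotes a major triad on scale degree 3. With Gb on degree 3, the tonic of the new key is Eb.
Degree 3 carries a major triad in natural-minor keys, so the destination is Eb minor.
Check: the diatonic triads of Eb minor (natural minor) are Ebm (i), Fdim (ii°), Gb (III), Abm (iv), Bbm (v), Cb (VI), Db (VII) — Gb major is indeed III.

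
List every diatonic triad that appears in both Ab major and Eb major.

Triads in Ab major: Ab (I), Bbm (ii), Cm (iii), Db (IV), Eb (V), Fm (vi), Gdim (vii°).
Triads in Eb major: Eb (I), Fm (ii), Gm (iii), Ab (IV), Bb (V), Cm (vi), Ddim (vii°).
Shared triads with their functions: Ab (I in Ab major, IV in Eb major); Cm (iii in Ab major, vi in Eb major); Eb (V in Ab major, I in Eb major); Fm (vi in Ab major, ii in Eb major).

Ab, Cm, Eb, Fm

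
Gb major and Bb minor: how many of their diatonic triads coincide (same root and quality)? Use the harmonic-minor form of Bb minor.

Diatonic triads of Gb major: Gb major (I), Ab minor (ii), Bb minor (iii), Cb major (IV), Db major (V), Eb minor (vi), F diminished (vii°).
Diatonic triads of Bb minor (harmonic minor): Bb minor (i), C diminished (ii°), Db augmented (III+), Eb minor (iv), F major (V), Gb major (VI), A diminished (vii°).
Matching root and quality in both lists: Gb major, Bb minor, Eb minor.
That gives 3 common triads.

3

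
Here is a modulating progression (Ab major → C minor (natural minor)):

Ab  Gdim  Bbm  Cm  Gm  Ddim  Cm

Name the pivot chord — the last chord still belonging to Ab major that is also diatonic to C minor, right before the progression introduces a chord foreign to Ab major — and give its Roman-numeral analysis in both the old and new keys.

Cm — iii in Ab major, i in C minor

Chords diatonic to Ab major: Ab, Bbm, Cm, Db, Eb, Fm, Gdim.
Reading the progression, the first chord not in that set is Gm, so the modulation leaves Ab major there.
The chord immediately before Gm is Cm, which is diatonic to both keys: iii in Ab major and i in C minor.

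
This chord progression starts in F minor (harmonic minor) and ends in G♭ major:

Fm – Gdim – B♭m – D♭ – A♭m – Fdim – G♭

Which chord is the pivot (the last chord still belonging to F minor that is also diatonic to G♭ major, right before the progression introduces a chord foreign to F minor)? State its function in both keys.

Chords diatonic to F minor: Fm, Gdim, A♭aug, B♭m, C, D♭, Edim.
Reading the progression, the first chord not in that set is A♭m, so the modulation leaves F minor there.
The chord immediately before A♭m is D♭, which is diatonic to both keys: VI in F minor and V in G♭ major.

D♭ — VI in F minor, V in G♭ major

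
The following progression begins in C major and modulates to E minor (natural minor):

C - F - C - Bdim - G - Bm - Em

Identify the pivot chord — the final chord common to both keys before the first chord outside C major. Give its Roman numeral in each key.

Chords diatonic to C major: C, Dm, Em, F, G, Am, Bdim.
Reading the progression, the first chord not in that set is Bm, so the modulation leaves C major there.
The chord immediately before Bm is G, which is diatonic to both keys: V in C major and III in E minor.

G — V in C major, III in E minor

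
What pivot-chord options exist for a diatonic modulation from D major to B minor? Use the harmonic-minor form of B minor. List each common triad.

Triads in D major: D (I), Em (ii), F#m (iii), G (IV), A (V), Bm (vi), C#dim (vii°).
Triads in B minor (harmonic minor): Bm (i), C#dim (ii°), Daug (III+), Em (iv), F# (V), G (VI), A#dim (vii°).
Shared triads with their functions: Em (ii in D major, iv in B minor); G (IV in D major, VI in B minor); Bm (vi in D major, i in B minor); C#dim (vii° in D major, ii° in B minor).

Em, G, Bm, C#dim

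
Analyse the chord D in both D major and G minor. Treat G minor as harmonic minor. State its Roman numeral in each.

The scale of D major is D E F# G A B C#; D is degree 1, and the triad built there (D-F#-A) is major, so it is I.
The scale of G minor (harmonic minor) is G A Bb C D Eb F#; D is degree 5, and the triad built there (D-F#-A) is major, so it is V.

I in D major; V in G minor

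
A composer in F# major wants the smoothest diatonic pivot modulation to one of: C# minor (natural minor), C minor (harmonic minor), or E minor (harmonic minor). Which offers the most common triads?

C# minor

Triads of F# major: F# major (I), G# minor (ii), A# minor (iii), B major (IV), C# major (V), D# minor (vi), E# diminished (vii°).
C# minor (natural minor) shares 2: G#m, B.
C minor (harmonic minor) shares 0: none.
E minor (harmonic minor) shares 1: B.
The most common triads (2) are shared with C# minor.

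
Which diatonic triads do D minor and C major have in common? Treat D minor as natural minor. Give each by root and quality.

Triads in D minor (natural minor): D minor (i), E diminished (ii°), F major (III), G minor (iv), A minor (v), Bb major (VI), C major (VII).
Triads in C major: C major (I), D minor (ii), E minor (iii), F major (IV), G major (V), A minor (vi), B diminished (vii°).
Shared triads with their functions: D minor (i in D minor, ii in C major); F major (III in D minor, IV in C major); A minor (v in D minor, vi in C major); C major (VII in D minor, I in C major).

Dm, F, Am, C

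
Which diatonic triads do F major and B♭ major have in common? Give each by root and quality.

F, Gm, B♭, Dm

Triads in F major: F (I), Gm (ii), Am (iii), B♭ (IV), C (V), Dm (vi), Edim (vii°).
Triads in B♭ major: B♭ (I), Cm (ii), Dm (iii), E♭ (IV), F (V), Gm (vi), Adim (vii°).
Shared triads with their functions: F (I in F major, V in B♭ major); Gm (ii in F major, vi in B♭ major); B♭ (IV in F major, I in B♭ major); Dm (vi in F major, iii in B♭ major).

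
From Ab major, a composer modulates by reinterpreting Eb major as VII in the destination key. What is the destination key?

The numeral VII denotes a major triad on scale degree 7. With Eb on degree 7, the tonic of the new key is F.
Degree 7 carries a major triad in natural-minor keys, so the destination is F minor.
Check: the diatonic triads of F minor (natural minor) are Fm (i), Gdim (ii°), Ab (III), Bbm (iv), Cm (v), Db (VI), Eb (VII) — Eb major is indeed VII.

F minor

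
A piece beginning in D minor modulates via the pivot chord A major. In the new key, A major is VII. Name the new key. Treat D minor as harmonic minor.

B minor

The numeral VII denotes a major triad on scale degree 7. With A on degree 7, the tonic of the new key is B.
Degree 7 carries a major triad in natural-minor keys, so the destination is B minor.
Check: the diatonic triads of B minor (natural minor) are Bm (i), C#dim (ii°), D (III), Em (iv), F#m (v), G (VI), A (VII) — A major is indeed VII.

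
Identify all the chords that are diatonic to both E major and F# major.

G#m, B

Triads in E major: E (I), F#m (ii), G#m (iii), A (IV), B (V), C#m (vi), D#dim (vii°).
Triads in F# major: F# (I), G#m (ii), A#m (iii), B (IV), C# (V), D#m (vi), E#dim (vii°).
Shared triads with their functions: G#m (iii in E major, ii in F# major); B (V in E major, IV in F# major).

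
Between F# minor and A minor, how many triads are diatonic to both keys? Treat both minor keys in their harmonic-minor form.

1

Diatonic triads of F# minor (harmonic minor): F# minor (i), G# diminished (ii°), A augmented (III+), B minor (iv), C# major (V), D major (VI), E# diminished (vii°).
Diatonic triads of A minor (harmonic minor): A minor (i), B diminished (ii°), C augmented (III+), D minor (iv), E major (V), F major (VI), G# diminished (vii°).
Matching root and quality in both lists: G# diminished.
That gives 1 common triad.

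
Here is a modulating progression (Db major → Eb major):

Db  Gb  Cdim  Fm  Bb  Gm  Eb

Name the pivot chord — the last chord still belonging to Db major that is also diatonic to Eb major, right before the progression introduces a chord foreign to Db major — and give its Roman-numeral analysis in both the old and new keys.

Chords diatonic to Db major: Db, Ebm, Fm, Gb, Ab, Bbm, Cdim.
Reading the progression, the first chord not in that set is Bb, so the modulation leaves Db major there.
The chord immediately before Bb is Fm, which is diatonic to both keys: iii in Db major and ii in Eb major.

Fm — iii in Db major, ii in Eb major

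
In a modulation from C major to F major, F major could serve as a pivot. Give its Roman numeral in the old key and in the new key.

The scale of C major is C D E F G A B; F is degree 4, and the triad built there (F-A-C) is major, so it is IV.
The scale of F major is F G A B♭ C D E; F is degree 1, and the triad built there (F-A-C) is major, so it is I.

IV in C major; I in F major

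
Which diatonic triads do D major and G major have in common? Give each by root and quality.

Triads in D major: D major (I), E minor (ii), F# minor (iii), G major (IV), A major (V), B minor (vi), C# diminished (vii°).
Triads in G major: G major (I), A minor (ii), B minor (iii), C major (IV), D major (V), E minor (vi), F# diminished (vii°).
Shared triads with their functions: D major (I in D major, V in G major); E minor (ii in D major, vi in G major); G major (IV in D major, I in G major); B minor (vi in D major, iii in G major).

D, Em, G, Bm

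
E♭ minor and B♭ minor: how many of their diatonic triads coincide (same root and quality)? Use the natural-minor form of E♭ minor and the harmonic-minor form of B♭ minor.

3

Diatonic triads of E♭ minor (natural minor): E♭m (i), Fdim (ii°), G♭ (III), A♭m (iv), B♭m (v), C♭ (VI), D♭ (VII).
Diatonic triads of B♭ minor (harmonic minor): B♭m (i), Cdim (ii°), D♭aug (III+), E♭m (iv), F (V), G♭ (VI), Adim (vii°).
Matching root and quality in both lists: E♭m, G♭, B♭m.
That gives 3 common triads.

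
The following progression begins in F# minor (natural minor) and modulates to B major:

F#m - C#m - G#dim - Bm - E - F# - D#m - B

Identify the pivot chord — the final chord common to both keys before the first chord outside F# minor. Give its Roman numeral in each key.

Chords diatonic to F# minor: F#m, G#dim, A, Bm, C#m, D, E.
Reading the progression, the first chord not in that set is F#, so the modulation leaves F# minor there.
The chord immediately before F# is E, which is diatonic to both keys: VII in F# minor and IV in B major.

E — VII in F# minor, IV in B major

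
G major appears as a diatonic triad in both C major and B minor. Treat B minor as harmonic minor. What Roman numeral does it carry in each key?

V in C major; VI in B minor

The scale of C major is C D E F G A B; G is degree 5, and the triad built there (G-B-D) is major, so it is V.
The scale of B minor (harmonic minor) is B C♯ D E F♯ G A♯; G is degree 6, and the triad built there (G-B-D) is major, so it is VI.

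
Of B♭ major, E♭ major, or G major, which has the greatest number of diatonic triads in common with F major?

Triads of F major: F major (I), G minor (ii), A minor (iii), B♭ major (IV), C major (V), D minor (vi), E diminished (vii°).
B♭ major shares 4: F, Gm, B♭, Dm.
E♭ major shares 2: Gm, B♭.
G major shares 2: Am, C.
The most common triads (4) are shared with B♭ major.

B♭ major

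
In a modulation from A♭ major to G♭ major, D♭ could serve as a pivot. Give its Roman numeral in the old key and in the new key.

IV in A♭ major; V in G♭ major

The scale of A♭ major is A♭ B♭ C D♭ E♭ F G; D♭ is degree 4, and the triad built there (D♭-F-A♭) is major, so it is IV.
The scale of G♭ major is G♭ A♭ B♭ C♭ D♭ E♭ F; D♭ is degree 5, and the triad built there (D♭-F-A♭) is major, so it is V.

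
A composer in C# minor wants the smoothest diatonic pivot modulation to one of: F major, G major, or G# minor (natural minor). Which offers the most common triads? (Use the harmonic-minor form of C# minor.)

Triads of C# minor (harmonic minor): C#m (i), D#dim (ii°), Eaug (III+), F#m (iv), G# (V), A (VI), B#dim (vii°).
F major shares 0: none.
G major shares 0: none.
G# minor (natural minor) shares 1: C#m.
The most common triads (1) are shared with G# minor.

G# minor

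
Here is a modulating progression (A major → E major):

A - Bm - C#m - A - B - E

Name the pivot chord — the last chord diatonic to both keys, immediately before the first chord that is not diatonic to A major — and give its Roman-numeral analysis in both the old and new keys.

A — I in A major, IV in E major

Chords diatonic to A major: A, Bm, C#m, D, E, F#m, G#dim.
Reading the progression, the first chord not in that set is B, so the modulation leaves A major there.
The chord immediately before B is A, which is diatonic to both keys: I in A major and IV in E major.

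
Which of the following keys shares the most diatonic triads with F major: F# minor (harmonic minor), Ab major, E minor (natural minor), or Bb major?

Triads of F major: F (I), Gm (ii), Am (iii), Bb (IV), C (V), Dm (vi), Edim (vii°).
F# minor (harmonic minor) shares 0: none.
Ab major shares 0: none.
E minor (natural minor) shares 2: Am, C.
Bb major shares 4: F, Gm, Bb, Dm.
The most common triads (4) are shared with Bb major.

Bb major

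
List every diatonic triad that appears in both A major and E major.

Triads in A major: A major (I), B minor (ii), C# minor (iii), D major (IV), E major (V), F# minor (vi), G# diminished (vii°).
Triads in E major: E major (I), F# minor (ii), G# minor (iii), A major (IV), B major (V), C# minor (vi), D# diminished (vii°).
Shared triads with their functions: A major (I in A major, IV in E major); C# minor (iii in A major, vi in E major); E major (V in A major, I in E major); F# minor (vi in A major, ii in E major).

A, C#m, E, F#m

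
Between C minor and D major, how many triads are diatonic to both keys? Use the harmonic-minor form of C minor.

Diatonic triads of C minor (harmonic minor): C minor (i), D diminished (ii°), E♭ augmented (III+), F minor (iv), G major (V), A♭ major (VI), B diminished (vii°).
Diatonic triads of D major: D major (I), E minor (ii), F♯ minor (iii), G major (IV), A major (V), B minor (vi), C♯ diminished (vii°).
Matching root and quality in both lists: G major.
That gives 1 common triad.

1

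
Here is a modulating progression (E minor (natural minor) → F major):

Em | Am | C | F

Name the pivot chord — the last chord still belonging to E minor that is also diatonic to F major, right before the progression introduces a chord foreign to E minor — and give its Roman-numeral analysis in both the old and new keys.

C — VI in E minor, V in F major

Chords diatonic to E minor: Em, F♯dim, G, Am, Bm, C, D.
Reading the progression, the first chord not in that set is F, so the modulation leaves E minor there.
The chord immediately before F is C, which is diatonic to both keys: VI in E minor and V in F major.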